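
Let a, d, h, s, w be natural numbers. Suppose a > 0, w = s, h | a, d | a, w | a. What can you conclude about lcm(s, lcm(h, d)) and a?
lcm(s, lcm(h, d)) ≤ a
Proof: w = s and w | a, thus s | a. Since h | a and d | a, lcm(h, d) | a. Since s | a, lcm(s, lcm(h, d)) | a. Since a > 0, lcm(s, lcm(h, d)) ≤ a.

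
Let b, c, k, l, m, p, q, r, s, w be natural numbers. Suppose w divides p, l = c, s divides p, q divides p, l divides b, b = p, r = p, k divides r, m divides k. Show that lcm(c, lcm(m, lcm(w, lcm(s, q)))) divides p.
b = p and l divides b, so l divides p. Since l = c, c divides p. r = p and k divides r, so k divides p. Since m divides k, m divides p. Since s divides p and q divides p, lcm(s, q) divides p. w divides p, so lcm(w, lcm(s, q)) divides p. m divides p, so lcm(m, lcm(w, lcm(s, q))) divides p. Because c divides p, lcm(c, lcm(m, lcm(w, lcm(s, q)))) divides p.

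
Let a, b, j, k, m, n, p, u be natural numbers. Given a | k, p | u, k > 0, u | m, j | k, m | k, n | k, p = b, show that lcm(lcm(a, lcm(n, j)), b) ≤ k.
n | k and j | k, therefore lcm(n, j) | k. Since a | k, lcm(a, lcm(n, j)) | k. Since p | u and u | m, p | m. p = b, so b | m. m | k, so b | k. lcm(a, lcm(n, j)) | k, so lcm(lcm(a, lcm(n, j)), b) | k. k > 0, so lcm(lcm(a, lcm(n, j)), b) ≤ k.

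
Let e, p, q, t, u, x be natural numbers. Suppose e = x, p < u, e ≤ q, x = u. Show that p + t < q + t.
e = x and x = u, so e = u. e ≤ q, so u ≤ q. Since p < u, p < q. Then p + t < q + t.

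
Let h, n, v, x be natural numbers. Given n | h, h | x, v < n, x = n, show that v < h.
x = n and h | x, hence h | n. n | h, so n = h. From v < n, v < h.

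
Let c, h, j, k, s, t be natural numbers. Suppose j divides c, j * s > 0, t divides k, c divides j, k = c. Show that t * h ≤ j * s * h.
Since c divides j and j divides c, c = j. k = c, so k = j. t divides k, so t divides j. Then t divides j * s. j * s > 0, so t ≤ j * s. By multiplying by a non-negative, t * h ≤ j * s * h.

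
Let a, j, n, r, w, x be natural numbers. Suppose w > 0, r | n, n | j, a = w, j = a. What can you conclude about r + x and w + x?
r + x ≤ w + x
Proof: Because j = a and n | j, n | a. Since a = w, n | w. Because r | n, r | w. From w > 0, r ≤ w. Then r + x ≤ w + x.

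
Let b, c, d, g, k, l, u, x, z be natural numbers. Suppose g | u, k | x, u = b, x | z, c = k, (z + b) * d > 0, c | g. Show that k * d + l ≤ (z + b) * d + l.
Since k | x and x | z, k | z. Since c | g and g | u, c | u. Since c = k, k | u. u = b, so k | b. k | z, so k | z + b. Then k * d | (z + b) * d. Since (z + b) * d > 0, k * d ≤ (z + b) * d. Then k * d + l ≤ (z + b) * d + l.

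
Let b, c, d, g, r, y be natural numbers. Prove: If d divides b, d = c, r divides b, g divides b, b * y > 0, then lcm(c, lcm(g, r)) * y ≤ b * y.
d = c and d divides b, so c divides b. g divides b and r divides b, therefore lcm(g, r) divides b. Since c divides b, lcm(c, lcm(g, r)) divides b. Then lcm(c, lcm(g, r)) * y divides b * y. b * y > 0, so lcm(c, lcm(g, r)) * y ≤ b * y.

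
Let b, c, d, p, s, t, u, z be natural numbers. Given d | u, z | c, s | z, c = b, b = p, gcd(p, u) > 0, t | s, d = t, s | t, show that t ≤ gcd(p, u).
s | t and t | s, therefore s = t. c = b and b = p, thus c = p. Because s | z and z | c, s | c. Since c = p, s | p. Since s = t, t | p. d = t and d | u, so t | u. From t | p, t | gcd(p, u). Since gcd(p, u) > 0, t ≤ gcd(p, u).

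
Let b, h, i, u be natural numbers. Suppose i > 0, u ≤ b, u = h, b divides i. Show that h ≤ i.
u = h and u ≤ b, so h ≤ b. b divides i and i > 0, therefore b ≤ i. Since h ≤ b, h ≤ i.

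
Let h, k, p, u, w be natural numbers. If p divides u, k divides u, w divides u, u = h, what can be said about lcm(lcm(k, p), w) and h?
lcm(lcm(k, p), w) divides h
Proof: Because k divides u and p divides u, lcm(k, p) divides u. From w divides u, lcm(lcm(k, p), w) divides u. u = h, so lcm(lcm(k, p), w) divides h.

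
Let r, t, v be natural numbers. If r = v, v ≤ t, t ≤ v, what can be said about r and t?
r = t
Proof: Since v ≤ t and t ≤ v, v = t. Since r = v, r = t.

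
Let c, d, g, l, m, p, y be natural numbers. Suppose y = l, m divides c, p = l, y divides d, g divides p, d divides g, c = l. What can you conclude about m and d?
m divides d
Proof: y = l and y divides d, hence l divides d. From p = l and g divides p, g divides l. Since d divides g, d divides l. Since l divides d, l = d. c = l, so c = d. Since m divides c, m divides d.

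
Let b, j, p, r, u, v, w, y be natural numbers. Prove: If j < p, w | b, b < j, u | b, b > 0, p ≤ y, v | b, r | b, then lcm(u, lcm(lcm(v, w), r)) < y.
v | b and w | b, therefore lcm(v, w) | b. r | b, so lcm(lcm(v, w), r) | b. Since u | b, lcm(u, lcm(lcm(v, w), r)) | b. Since b > 0, lcm(u, lcm(lcm(v, w), r)) ≤ b. b < j, so lcm(u, lcm(lcm(v, w), r)) < j. j < p and p ≤ y, hence j < y. lcm(u, lcm(lcm(v, w), r)) < j, so lcm(u, lcm(lcm(v, w), r)) < y.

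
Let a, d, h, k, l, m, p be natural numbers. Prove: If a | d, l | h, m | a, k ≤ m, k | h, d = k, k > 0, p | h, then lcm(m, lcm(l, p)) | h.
m | a and a | d, hence m | d. Since d = k, m | k. Because k > 0, m ≤ k. Since k ≤ m, k = m. Since k | h, m | h. l | h and p | h, so lcm(l, p) | h. m | h, so lcm(m, lcm(l, p)) | h.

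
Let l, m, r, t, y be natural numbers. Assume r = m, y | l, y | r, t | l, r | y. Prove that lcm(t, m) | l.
Because y | r and r | y, y = r. Since r = m, y = m. y | l, so m | l. t | l, so lcm(t, m) | l.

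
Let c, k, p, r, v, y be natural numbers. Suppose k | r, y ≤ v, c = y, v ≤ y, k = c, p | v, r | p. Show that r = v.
r | p and p | v, hence r | v. y ≤ v and v ≤ y, thus y = v. Since k = c and c = y, k = y. k | r, so y | r. y = v, so v | r. r | v, so r = v.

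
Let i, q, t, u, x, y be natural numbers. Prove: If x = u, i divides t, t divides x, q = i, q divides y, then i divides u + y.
i divides t and t divides x, so i divides x. Since x = u, i divides u. Because q = i and q divides y, i divides y. Since i divides u, i divides u + y.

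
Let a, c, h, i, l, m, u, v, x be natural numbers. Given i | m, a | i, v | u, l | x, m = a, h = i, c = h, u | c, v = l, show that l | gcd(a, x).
Since m = a and i | m, i | a. Since a | i, i = a. Since h = i, h = a. From v = l and v | u, l | u. c = h and u | c, therefore u | h. Since l | u, l | h. Since h = a, l | a. Since l | x, l | gcd(a, x).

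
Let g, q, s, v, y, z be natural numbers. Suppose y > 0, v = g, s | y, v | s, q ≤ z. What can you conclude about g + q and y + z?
g + q ≤ y + z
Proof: From v | s and s | y, v | y. y > 0, so v ≤ y. Since v = g, g ≤ y. q ≤ z, so g + q ≤ y + z.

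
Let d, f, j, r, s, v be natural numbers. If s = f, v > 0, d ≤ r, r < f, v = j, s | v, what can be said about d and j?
d < j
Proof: Because s = f and s | v, f | v. v > 0, so f ≤ v. r < f, so r < v. v = j, so r < j. Because d ≤ r, d < j.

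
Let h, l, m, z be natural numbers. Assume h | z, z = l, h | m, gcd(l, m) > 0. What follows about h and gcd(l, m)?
h ≤ gcd(l, m)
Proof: Since z = l and h | z, h | l. From h | m, h | gcd(l, m). Since gcd(l, m) > 0, h ≤ gcd(l, m).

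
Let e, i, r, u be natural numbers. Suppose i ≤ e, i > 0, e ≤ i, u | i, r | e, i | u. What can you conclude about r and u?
r ≤ u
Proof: Since i | u and u | i, i = u. e ≤ i and i ≤ e, hence e = i. From r | e, r | i. Since i > 0, r ≤ i. i = u, so r ≤ u.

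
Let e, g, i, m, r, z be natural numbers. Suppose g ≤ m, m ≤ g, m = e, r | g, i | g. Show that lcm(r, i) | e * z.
From g ≤ m and m ≤ g, g = m. m = e, so g = e. r | g and i | g, therefore lcm(r, i) | g. g = e, so lcm(r, i) | e. Then lcm(r, i) | e * z.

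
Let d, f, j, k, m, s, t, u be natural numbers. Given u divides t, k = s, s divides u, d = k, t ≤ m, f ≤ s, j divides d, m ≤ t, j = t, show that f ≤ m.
s divides u and u divides t, so s divides t. d = k and j divides d, thus j divides k. Since k = s, j divides s. Since j = t, t divides s. Since s divides t, s = t. Since t ≤ m and m ≤ t, t = m. Since s = t, s = m. Since f ≤ s, f ≤ m.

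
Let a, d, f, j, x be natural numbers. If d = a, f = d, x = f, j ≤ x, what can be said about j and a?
j ≤ a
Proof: x = f and j ≤ x, thus j ≤ f. f = d, so j ≤ d. Since d = a, j ≤ a.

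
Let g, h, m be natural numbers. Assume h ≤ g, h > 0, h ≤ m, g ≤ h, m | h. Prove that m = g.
From m | h and h > 0, m ≤ h. Since h ≤ m, m = h. Because h ≤ g and g ≤ h, h = g. m = h, so m = g.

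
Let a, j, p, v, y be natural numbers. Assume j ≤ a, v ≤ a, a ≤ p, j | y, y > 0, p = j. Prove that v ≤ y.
Because p = j and a ≤ p, a ≤ j. From j ≤ a, j = a. Since j | y, a | y. Since y > 0, a ≤ y. Since v ≤ a, v ≤ y.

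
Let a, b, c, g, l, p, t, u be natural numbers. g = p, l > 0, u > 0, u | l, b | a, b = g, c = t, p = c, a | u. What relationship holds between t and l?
t ≤ l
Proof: g = p and p = c, so g = c. From c = t, g = t. b = g and b | a, thus g | a. Since a | u, g | u. Since u > 0, g ≤ u. From u | l and l > 0, u ≤ l. g ≤ u, so g ≤ l. g = t, so t ≤ l.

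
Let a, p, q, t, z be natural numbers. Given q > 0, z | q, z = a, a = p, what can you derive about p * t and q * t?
p * t ≤ q * t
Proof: Because z = a and a = p, z = p. Since z | q and q > 0, z ≤ q. z = p, so p ≤ q. Then p * t ≤ q * t.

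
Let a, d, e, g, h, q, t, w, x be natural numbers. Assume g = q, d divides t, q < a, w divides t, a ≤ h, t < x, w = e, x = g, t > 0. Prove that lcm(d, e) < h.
x = g and g = q, therefore x = q. w = e and w divides t, so e divides t. d divides t, so lcm(d, e) divides t. Since t > 0, lcm(d, e) ≤ t. t < x, so lcm(d, e) < x. Since x = q, lcm(d, e) < q. From q < a and a ≤ h, q < h. lcm(d, e) < q, so lcm(d, e) < h.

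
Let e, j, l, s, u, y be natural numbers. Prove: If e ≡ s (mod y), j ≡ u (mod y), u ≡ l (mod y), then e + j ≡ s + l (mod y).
From j ≡ u (mod y) and u ≡ l (mod y), j ≡ l (mod y). Since e ≡ s (mod y), by adding congruences, e + j ≡ s + l (mod y).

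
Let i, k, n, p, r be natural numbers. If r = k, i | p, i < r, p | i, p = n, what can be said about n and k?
n < k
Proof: Since i | p and p | i, i = p. Since p = n, i = n. r = k and i < r, thus i < k. Since i = n, n < k.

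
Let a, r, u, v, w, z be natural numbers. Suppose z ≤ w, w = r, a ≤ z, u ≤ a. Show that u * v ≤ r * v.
From u ≤ a and a ≤ z, u ≤ z. From w = r and z ≤ w, z ≤ r. Since u ≤ z, u ≤ r. By multiplying by a non-negative, u * v ≤ r * v.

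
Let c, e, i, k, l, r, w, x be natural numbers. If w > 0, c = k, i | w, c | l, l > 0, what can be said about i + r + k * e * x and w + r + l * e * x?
i + r + k * e * x ≤ w + r + l * e * x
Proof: i | w and w > 0, so i ≤ w. Then i + r ≤ w + r. c = k and c | l, hence k | l. l > 0, so k ≤ l. Then k * e ≤ l * e. Then k * e * x ≤ l * e * x. Since i + r ≤ w + r, i + r + k * e * x ≤ w + r + l * e * x.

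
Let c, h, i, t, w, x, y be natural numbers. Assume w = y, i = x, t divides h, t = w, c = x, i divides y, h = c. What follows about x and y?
x = y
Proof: i = x and i divides y, therefore x divides y. h = c and c = x, therefore h = x. From t = w and t divides h, w divides h. Since w = y, y divides h. From h = x, y divides x. x divides y, so x = y.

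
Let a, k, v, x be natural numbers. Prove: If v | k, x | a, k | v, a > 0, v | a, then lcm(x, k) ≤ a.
Because v | k and k | v, v = k. v | a, so k | a. Since x | a, lcm(x, k) | a. Since a > 0, lcm(x, k) ≤ a.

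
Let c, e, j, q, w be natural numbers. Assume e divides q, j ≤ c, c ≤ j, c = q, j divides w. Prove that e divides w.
Because j ≤ c and c ≤ j, j = c. Since c = q, j = q. From j divides w, q divides w. Since e divides q, e divides w.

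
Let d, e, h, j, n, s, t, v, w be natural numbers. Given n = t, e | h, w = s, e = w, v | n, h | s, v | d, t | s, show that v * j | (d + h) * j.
Since e = w and w = s, e = s. e | h, so s | h. h | s, so s = h. From n = t and v | n, v | t. t | s, so v | s. Since s = h, v | h. Because v | d, v | d + h. Then v * j | (d + h) * j.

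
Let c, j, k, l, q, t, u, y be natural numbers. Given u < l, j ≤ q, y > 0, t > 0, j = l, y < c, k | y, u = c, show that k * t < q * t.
k | y and y > 0, so k ≤ y. Since y < c, k < c. Since u = c and u < l, c < l. k < c, so k < l. j = l and j ≤ q, therefore l ≤ q. Since k < l, k < q. t > 0, so k * t < q * t.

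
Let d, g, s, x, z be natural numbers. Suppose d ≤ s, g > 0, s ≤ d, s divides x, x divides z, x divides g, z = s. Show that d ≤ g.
z = s and x divides z, thus x divides s. s divides x, so x = s. Because s ≤ d and d ≤ s, s = d. x = s, so x = d. x divides g, so d divides g. Since g > 0, d ≤ g.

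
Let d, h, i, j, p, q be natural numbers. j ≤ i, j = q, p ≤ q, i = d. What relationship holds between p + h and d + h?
p + h ≤ d + h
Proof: Because j = q and j ≤ i, q ≤ i. Because p ≤ q, p ≤ i. Since i = d, p ≤ d. Then p + h ≤ d + h.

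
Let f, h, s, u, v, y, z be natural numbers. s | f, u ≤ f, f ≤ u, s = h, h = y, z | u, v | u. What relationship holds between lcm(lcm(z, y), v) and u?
lcm(lcm(z, y), v) | u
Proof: s = h and h = y, hence s = y. f ≤ u and u ≤ f, thus f = u. s | f, so s | u. s = y, so y | u. Since z | u, lcm(z, y) | u. Since v | u, lcm(lcm(z, y), v) | u.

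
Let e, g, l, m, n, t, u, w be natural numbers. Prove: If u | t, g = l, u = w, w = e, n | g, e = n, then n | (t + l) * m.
u = w and w = e, hence u = e. Since u | t, e | t. Since e = n, n | t. From g = l and n | g, n | l. n | t, so n | t + l. Then n | (t + l) * m.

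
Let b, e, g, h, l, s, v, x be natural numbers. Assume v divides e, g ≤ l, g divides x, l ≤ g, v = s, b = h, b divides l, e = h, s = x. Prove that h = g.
l ≤ g and g ≤ l, therefore l = g. b = h and b divides l, hence h divides l. l = g, so h divides g. v = s and s = x, thus v = x. v divides e, so x divides e. Because e = h, x divides h. g divides x, so g divides h. Since h divides g, h = g.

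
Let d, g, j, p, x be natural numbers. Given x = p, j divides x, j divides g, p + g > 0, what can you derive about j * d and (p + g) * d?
j * d ≤ (p + g) * d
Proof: x = p and j divides x, thus j divides p. Because j divides g, j divides p + g. Since p + g > 0, j ≤ p + g. By multiplying by a non-negative, j * d ≤ (p + g) * d.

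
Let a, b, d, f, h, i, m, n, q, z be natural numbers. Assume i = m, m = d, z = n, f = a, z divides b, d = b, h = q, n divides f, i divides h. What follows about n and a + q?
n divides a + q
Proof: f = a and n divides f, so n divides a. From m = d and d = b, m = b. Since i = m and i divides h, m divides h. m = b, so b divides h. h = q, so b divides q. From z divides b, z divides q. Since z = n, n divides q. Since n divides a, n divides a + q.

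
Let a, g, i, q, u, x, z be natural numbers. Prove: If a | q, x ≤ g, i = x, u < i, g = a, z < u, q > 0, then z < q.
From z < u and u < i, z < i. Since i = x, z < x. g = a and x ≤ g, so x ≤ a. z < x, so z < a. a | q and q > 0, so a ≤ q. z < a, so z < q.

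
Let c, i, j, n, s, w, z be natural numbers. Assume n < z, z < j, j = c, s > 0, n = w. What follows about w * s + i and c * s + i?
w * s + i < c * s + i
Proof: n < z and z < j, thus n < j. Since n = w, w < j. j = c, so w < c. Since s > 0, by multiplying by a positive, w * s < c * s. Then w * s + i < c * s + i.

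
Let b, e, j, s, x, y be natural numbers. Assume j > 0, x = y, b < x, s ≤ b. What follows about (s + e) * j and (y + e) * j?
(s + e) * j < (y + e) * j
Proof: Because s ≤ b and b < x, s < x. From x = y, s < y. Then s + e < y + e. Since j > 0, by multiplying by a positive, (s + e) * j < (y + e) * j.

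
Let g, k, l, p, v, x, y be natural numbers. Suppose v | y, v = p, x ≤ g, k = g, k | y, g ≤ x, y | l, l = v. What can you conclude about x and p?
x | p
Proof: g ≤ x and x ≤ g, thus g = x. k = g, so k = x. Since l = v and y | l, y | v. v | y, so y = v. v = p, so y = p. k | y, so k | p. k = x, so x | p.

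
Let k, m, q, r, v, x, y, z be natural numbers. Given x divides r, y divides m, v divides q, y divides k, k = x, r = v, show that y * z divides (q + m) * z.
k = x and y divides k, so y divides x. Since x divides r, y divides r. r = v, so y divides v. Since v divides q, y divides q. Since y divides m, y divides q + m. Then y * z divides (q + m) * z.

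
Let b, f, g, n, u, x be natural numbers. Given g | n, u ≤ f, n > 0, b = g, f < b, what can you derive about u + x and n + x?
u + x < n + x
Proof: Since u ≤ f and f < b, u < b. b = g, so u < g. Because g | n and n > 0, g ≤ n. Since u < g, u < n. Then u + x < n + x.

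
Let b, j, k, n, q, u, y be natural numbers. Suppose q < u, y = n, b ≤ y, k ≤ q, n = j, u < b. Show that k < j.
k ≤ q and q < u, hence k < u. From y = n and n = j, y = j. From u < b and b ≤ y, u < y. Since y = j, u < j. Since k < u, k < j.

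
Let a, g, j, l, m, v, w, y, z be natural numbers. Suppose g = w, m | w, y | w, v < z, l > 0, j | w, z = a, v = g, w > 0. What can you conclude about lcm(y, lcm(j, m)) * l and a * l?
lcm(y, lcm(j, m)) * l < a * l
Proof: From j | w and m | w, lcm(j, m) | w. Since y | w, lcm(y, lcm(j, m)) | w. Since w > 0, lcm(y, lcm(j, m)) ≤ w. v = g and g = w, so v = w. z = a and v < z, so v < a. v = w, so w < a. From lcm(y, lcm(j, m)) ≤ w, lcm(y, lcm(j, m)) < a. l > 0, so lcm(y, lcm(j, m)) * l < a * l.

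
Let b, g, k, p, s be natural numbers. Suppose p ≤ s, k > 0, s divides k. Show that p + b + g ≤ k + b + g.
s divides k and k > 0, therefore s ≤ k. p ≤ s, so p ≤ k. Then p + b ≤ k + b. Then p + b + g ≤ k + b + g.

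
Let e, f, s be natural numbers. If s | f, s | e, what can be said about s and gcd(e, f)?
s | gcd(e, f)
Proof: Since s | e and s | f, because common divisors divide the gcd, s | gcd(e, f).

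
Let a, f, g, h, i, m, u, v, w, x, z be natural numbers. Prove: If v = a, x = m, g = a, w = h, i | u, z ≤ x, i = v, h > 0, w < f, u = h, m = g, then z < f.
x = m and m = g, hence x = g. From g = a, x = a. Since z ≤ x, z ≤ a. From u = h and i | u, i | h. i = v, so v | h. Since v = a, a | h. Because h > 0, a ≤ h. w = h and w < f, hence h < f. Because a ≤ h, a < f. z ≤ a, so z < f.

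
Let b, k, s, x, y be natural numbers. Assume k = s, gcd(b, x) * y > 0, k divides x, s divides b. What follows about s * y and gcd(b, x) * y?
s * y ≤ gcd(b, x) * y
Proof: k = s and k divides x, so s divides x. Because s divides b, s divides gcd(b, x). Then s * y divides gcd(b, x) * y. Since gcd(b, x) * y > 0, s * y ≤ gcd(b, x) * y.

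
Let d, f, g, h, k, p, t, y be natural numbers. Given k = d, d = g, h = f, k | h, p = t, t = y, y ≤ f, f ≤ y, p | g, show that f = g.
k = d and d = g, therefore k = g. h = f and k | h, therefore k | f. Since k = g, g | f. p = t and t = y, hence p = y. From y ≤ f and f ≤ y, y = f. Because p = y, p = f. p | g, so f | g. g | f, so g = f. Then f = g.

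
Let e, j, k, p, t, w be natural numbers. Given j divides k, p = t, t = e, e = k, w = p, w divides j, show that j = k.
p = t and t = e, hence p = e. e = k, so p = k. w = p and w divides j, therefore p divides j. Since p = k, k divides j. j divides k, so j = k.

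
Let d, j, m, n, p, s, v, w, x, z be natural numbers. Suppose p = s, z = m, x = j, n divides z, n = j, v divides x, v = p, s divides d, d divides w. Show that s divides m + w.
Since v = p and p = s, v = s. Since v divides x, s divides x. x = j, so s divides j. n = j and n divides z, so j divides z. Since z = m, j divides m. s divides j, so s divides m. Because s divides d and d divides w, s divides w. Since s divides m, s divides m + w.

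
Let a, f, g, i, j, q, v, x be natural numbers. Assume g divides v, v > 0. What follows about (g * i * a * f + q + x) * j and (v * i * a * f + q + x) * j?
(g * i * a * f + q + x) * j ≤ (v * i * a * f + q + x) * j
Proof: g divides v and v > 0, therefore g ≤ v. By multiplying by a non-negative, g * i ≤ v * i. By multiplying by a non-negative, g * i * a ≤ v * i * a. By multiplying by a non-negative, g * i * a * f ≤ v * i * a * f. Then g * i * a * f + q ≤ v * i * a * f + q. Then g * i * a * f + q + x ≤ v * i * a * f + q + x. By multiplying by a non-negative, (g * i * a * f + q + x) * j ≤ (v * i * a * f + q + x) * j.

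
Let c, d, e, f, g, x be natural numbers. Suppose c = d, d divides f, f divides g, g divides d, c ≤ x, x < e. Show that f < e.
f divides g and g divides d, thus f divides d. d divides f, so d = f. Since c = d, c = f. Since c ≤ x and x < e, c < e. Since c = f, f < e.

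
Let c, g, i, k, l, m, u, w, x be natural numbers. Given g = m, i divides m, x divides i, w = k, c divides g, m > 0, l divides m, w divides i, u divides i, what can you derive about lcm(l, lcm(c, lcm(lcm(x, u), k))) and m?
lcm(l, lcm(c, lcm(lcm(x, u), k))) ≤ m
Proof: g = m and c divides g, hence c divides m. x divides i and u divides i, hence lcm(x, u) divides i. w = k and w divides i, thus k divides i. lcm(x, u) divides i, so lcm(lcm(x, u), k) divides i. From i divides m, lcm(lcm(x, u), k) divides m. Since c divides m, lcm(c, lcm(lcm(x, u), k)) divides m. l divides m, so lcm(l, lcm(c, lcm(lcm(x, u), k))) divides m. Since m > 0, lcm(l, lcm(c, lcm(lcm(x, u), k))) ≤ m.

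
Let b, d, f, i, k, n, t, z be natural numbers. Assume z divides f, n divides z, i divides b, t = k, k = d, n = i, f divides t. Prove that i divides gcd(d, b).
t = k and k = d, thus t = d. From n divides z and z divides f, n divides f. Since f divides t, n divides t. Since n = i, i divides t. Because t = d, i divides d. i divides b, so i divides gcd(d, b).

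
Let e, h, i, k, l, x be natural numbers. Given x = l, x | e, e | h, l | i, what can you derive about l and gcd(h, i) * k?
l | gcd(h, i) * k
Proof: From x = l and x | e, l | e. Since e | h, l | h. Since l | i, l | gcd(h, i). Then l | gcd(h, i) * k.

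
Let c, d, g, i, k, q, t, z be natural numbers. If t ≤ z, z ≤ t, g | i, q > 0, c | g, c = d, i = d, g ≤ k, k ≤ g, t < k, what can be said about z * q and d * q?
z * q < d * q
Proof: From k ≤ g and g ≤ k, k = g. From i = d and g | i, g | d. c = d and c | g, so d | g. g | d, so g = d. Since k = g, k = d. Because t ≤ z and z ≤ t, t = z. t < k, so z < k. Since k = d, z < d. Since q > 0, z * q < d * q.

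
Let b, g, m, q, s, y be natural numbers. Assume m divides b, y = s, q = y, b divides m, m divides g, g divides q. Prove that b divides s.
m divides b and b divides m, hence m = b. m divides g, so b divides g. q = y and y = s, therefore q = s. g divides q, so g divides s. Since b divides g, b divides s.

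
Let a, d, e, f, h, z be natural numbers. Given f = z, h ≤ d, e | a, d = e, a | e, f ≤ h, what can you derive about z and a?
z ≤ a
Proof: From e | a and a | e, e = a. f = z and f ≤ h, thus z ≤ h. d = e and h ≤ d, thus h ≤ e. z ≤ h, so z ≤ e. e = a, so z ≤ a.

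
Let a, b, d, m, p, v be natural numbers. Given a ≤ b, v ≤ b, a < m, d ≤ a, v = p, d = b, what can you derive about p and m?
p < m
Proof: d = b and d ≤ a, so b ≤ a. a ≤ b, so a = b. Since a < m, b < m. v ≤ b, so v < m. v = p, so p < m.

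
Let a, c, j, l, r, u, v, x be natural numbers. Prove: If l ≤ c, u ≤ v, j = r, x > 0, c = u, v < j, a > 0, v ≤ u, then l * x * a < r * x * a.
c = u and l ≤ c, hence l ≤ u. Since v ≤ u and u ≤ v, v = u. Since v < j, u < j. Since l ≤ u, l < j. Since j = r, l < r. Since x > 0, by multiplying by a positive, l * x < r * x. From a > 0, by multiplying by a positive, l * x * a < r * x * a.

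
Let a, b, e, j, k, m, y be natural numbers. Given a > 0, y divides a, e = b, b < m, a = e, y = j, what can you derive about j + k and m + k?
j + k < m + k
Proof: a = e and e = b, therefore a = b. From y = j and y divides a, j divides a. Since a > 0, j ≤ a. a = b, so j ≤ b. From b < m, j < m. Then j + k < m + k.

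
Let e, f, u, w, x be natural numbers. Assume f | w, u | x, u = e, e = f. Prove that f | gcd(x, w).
Since u = e and u | x, e | x. e = f, so f | x. From f | w, f | gcd(x, w).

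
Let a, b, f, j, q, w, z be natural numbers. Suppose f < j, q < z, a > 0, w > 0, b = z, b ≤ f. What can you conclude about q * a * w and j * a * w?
q * a * w < j * a * w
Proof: b = z and b ≤ f, thus z ≤ f. f < j, so z < j. Since q < z, q < j. a > 0, so q * a < j * a. Because w > 0, q * a * w < j * a * w.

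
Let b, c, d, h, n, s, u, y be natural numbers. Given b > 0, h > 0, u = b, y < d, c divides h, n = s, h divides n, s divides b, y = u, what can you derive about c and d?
c < d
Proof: c divides h and h > 0, so c ≤ h. n = s and h divides n, thus h divides s. Since s divides b, h divides b. Since b > 0, h ≤ b. Since c ≤ h, c ≤ b. From y = u and y < d, u < d. Since u = b, b < d. From c ≤ b, c < d.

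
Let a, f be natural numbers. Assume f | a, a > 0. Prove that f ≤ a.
Because f | a and a > 0, by divisors are at most what they divide, f ≤ a.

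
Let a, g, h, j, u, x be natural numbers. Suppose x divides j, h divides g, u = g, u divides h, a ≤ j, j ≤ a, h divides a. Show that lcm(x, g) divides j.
Since u = g and u divides h, g divides h. Because h divides g, h = g. a ≤ j and j ≤ a, hence a = j. h divides a, so h divides j. Since h = g, g divides j. Since x divides j, lcm(x, g) divides j.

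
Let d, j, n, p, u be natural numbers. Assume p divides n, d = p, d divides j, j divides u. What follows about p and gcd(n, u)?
p divides gcd(n, u)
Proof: d = p and d divides j, hence p divides j. j divides u, so p divides u. p divides n, so p divides gcd(n, u).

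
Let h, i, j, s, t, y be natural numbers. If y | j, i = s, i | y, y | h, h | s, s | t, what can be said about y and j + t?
y | j + t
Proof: i = s and i | y, thus s | y. y | h and h | s, therefore y | s. s | y, so s = y. s | t, so y | t. Since y | j, y | j + t.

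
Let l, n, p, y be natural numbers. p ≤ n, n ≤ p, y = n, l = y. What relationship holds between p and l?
p = l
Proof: l = y and y = n, thus l = n. n ≤ p and p ≤ n, therefore n = p. Since l = n, l = p. Then p = l.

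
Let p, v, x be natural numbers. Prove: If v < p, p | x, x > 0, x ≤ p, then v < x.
p | x and x > 0, therefore p ≤ x. Since x ≤ p, p = x. Since v < p, v < x.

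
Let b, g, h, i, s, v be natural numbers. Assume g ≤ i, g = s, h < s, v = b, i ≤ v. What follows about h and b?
h < b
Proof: g ≤ i and i ≤ v, hence g ≤ v. Since g = s, s ≤ v. From v = b, s ≤ b. Since h < s, h < b.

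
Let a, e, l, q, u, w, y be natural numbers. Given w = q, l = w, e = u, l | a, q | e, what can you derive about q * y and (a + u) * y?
q * y | (a + u) * y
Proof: l = w and w = q, so l = q. Since l | a, q | a. e = u and q | e, therefore q | u. Since q | a, q | a + u. Then q * y | (a + u) * y.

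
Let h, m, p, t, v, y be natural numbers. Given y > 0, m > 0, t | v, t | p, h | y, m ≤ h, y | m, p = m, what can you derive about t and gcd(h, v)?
t | gcd(h, v)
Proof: Because h | y and y > 0, h ≤ y. y | m and m > 0, so y ≤ m. h ≤ y, so h ≤ m. Since m ≤ h, m = h. p = m and t | p, thus t | m. m = h, so t | h. From t | v, t | gcd(h, v).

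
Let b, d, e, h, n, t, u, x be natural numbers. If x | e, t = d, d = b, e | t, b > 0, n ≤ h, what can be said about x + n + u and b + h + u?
x + n + u ≤ b + h + u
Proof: t = d and d = b, so t = b. Since e | t, e | b. From x | e, x | b. Since b > 0, x ≤ b. n ≤ h, therefore n + u ≤ h + u. x ≤ b, so x + n + u ≤ b + h + u.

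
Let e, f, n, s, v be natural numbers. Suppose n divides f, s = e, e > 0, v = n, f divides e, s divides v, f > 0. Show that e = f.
Since v = n and s divides v, s divides n. Since n divides f, s divides f. Since f > 0, s ≤ f. s = e, so e ≤ f. f divides e and e > 0, thus f ≤ e. Since e ≤ f, e = f.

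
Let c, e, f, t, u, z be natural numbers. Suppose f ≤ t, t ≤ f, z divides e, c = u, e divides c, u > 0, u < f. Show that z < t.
f ≤ t and t ≤ f, hence f = t. Since c = u and e divides c, e divides u. Since z divides e, z divides u. Since u > 0, z ≤ u. Since u < f, z < f. Since f = t, z < t.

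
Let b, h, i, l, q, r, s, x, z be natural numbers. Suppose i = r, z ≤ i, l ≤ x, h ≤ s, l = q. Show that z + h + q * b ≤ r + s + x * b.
From i = r and z ≤ i, z ≤ r. h ≤ s, so z + h ≤ r + s. Since l = q and l ≤ x, q ≤ x. Then q * b ≤ x * b. z + h ≤ r + s, so z + h + q * b ≤ r + s + x * b.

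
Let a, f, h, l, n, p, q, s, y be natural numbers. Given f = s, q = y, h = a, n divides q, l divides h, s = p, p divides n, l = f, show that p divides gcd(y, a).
p divides n and n divides q, therefore p divides q. Since q = y, p divides y. From f = s and s = p, f = p. h = a and l divides h, thus l divides a. Since l = f, f divides a. Since f = p, p divides a. p divides y, so p divides gcd(y, a).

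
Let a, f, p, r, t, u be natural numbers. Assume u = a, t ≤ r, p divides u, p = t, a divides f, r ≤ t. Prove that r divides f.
Because t ≤ r and r ≤ t, t = r. Since p = t, p = r. u = a and p divides u, thus p divides a. a divides f, so p divides f. p = r, so r divides f.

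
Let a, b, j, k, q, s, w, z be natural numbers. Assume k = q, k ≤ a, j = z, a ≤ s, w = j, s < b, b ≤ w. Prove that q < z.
From k = q and k ≤ a, q ≤ a. Because s < b and b ≤ w, s < w. Since w = j, s < j. From a ≤ s, a < j. Since j = z, a < z. q ≤ a, so q < z.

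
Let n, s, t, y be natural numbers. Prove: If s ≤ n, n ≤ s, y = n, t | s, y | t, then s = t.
n ≤ s and s ≤ n, therefore n = s. y = n, so y = s. Since y | t, s | t. Since t | s, t = s. Then s = t.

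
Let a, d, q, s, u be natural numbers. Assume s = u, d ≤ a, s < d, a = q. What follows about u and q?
u < q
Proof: s < d and d ≤ a, so s < a. Since a = q, s < q. s = u, so u < q.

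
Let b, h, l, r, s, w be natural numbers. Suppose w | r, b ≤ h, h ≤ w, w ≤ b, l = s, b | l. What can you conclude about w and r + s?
w | r + s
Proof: b ≤ h and h ≤ w, hence b ≤ w. Since w ≤ b, b = w. l = s and b | l, hence b | s. From b = w, w | s. w | r, so w | r + s.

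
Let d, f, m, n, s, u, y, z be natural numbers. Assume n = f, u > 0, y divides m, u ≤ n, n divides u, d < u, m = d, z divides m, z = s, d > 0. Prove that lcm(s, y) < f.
n divides u and u > 0, thus n ≤ u. u ≤ n, so u = n. n = f, so u = f. z = s and z divides m, therefore s divides m. y divides m, so lcm(s, y) divides m. m = d, so lcm(s, y) divides d. Since d > 0, lcm(s, y) ≤ d. Since d < u, lcm(s, y) < u. Since u = f, lcm(s, y) < f.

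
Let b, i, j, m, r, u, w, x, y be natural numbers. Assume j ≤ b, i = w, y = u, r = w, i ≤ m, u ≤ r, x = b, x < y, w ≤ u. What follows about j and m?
j < m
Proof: r = w and u ≤ r, therefore u ≤ w. w ≤ u, so u = w. Since y = u and x < y, x < u. From u = w, x < w. x = b, so b < w. From i = w and i ≤ m, w ≤ m. Since b < w, b < m. j ≤ b, so j < m.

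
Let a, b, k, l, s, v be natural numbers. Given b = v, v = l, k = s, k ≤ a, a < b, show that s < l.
b = v and v = l, so b = l. From k = s and k ≤ a, s ≤ a. Since a < b, s < b. b = l, so s < l.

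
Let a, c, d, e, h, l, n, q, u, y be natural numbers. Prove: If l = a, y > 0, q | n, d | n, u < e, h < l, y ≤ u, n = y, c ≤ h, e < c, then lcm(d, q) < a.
d | n and q | n, hence lcm(d, q) | n. Since n = y, lcm(d, q) | y. y > 0, so lcm(d, q) ≤ y. Since y ≤ u and u < e, y < e. Since e < c, y < c. c ≤ h, so y < h. Since lcm(d, q) ≤ y, lcm(d, q) < h. Since l = a and h < l, h < a. Since lcm(d, q) < h, lcm(d, q) < a.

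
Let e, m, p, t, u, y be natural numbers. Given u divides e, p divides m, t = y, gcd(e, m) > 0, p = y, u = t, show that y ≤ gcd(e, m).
Because u = t and t = y, u = y. u divides e, so y divides e. p = y and p divides m, so y divides m. Since y divides e, y divides gcd(e, m). Since gcd(e, m) > 0, y ≤ gcd(e, m).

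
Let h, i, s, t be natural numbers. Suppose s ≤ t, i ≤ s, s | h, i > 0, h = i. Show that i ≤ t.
Because h = i and s | h, s | i. Since i > 0, s ≤ i. From i ≤ s, s = i. Since s ≤ t, i ≤ t.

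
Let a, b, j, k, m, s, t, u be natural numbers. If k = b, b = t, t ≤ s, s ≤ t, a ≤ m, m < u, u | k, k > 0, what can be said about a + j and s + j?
a + j < s + j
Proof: k = b and b = t, thus k = t. t ≤ s and s ≤ t, thus t = s. Since k = t, k = s. From u | k and k > 0, u ≤ k. m < u, so m < k. From a ≤ m, a < k. Since k = s, a < s. Then a + j < s + j.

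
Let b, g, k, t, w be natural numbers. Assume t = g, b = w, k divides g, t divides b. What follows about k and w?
k divides w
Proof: b = w and t divides b, hence t divides w. Since t = g, g divides w. Since k divides g, k divides w.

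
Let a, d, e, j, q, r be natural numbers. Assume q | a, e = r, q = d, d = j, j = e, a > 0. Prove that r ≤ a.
d = j and j = e, so d = e. e = r, so d = r. Because q = d and q | a, d | a. Because a > 0, d ≤ a. Since d = r, r ≤ a.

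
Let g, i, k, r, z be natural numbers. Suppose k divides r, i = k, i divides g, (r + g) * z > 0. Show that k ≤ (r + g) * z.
i = k and i divides g, therefore k divides g. k divides r, so k divides r + g. Then k divides (r + g) * z. Since (r + g) * z > 0, k ≤ (r + g) * z.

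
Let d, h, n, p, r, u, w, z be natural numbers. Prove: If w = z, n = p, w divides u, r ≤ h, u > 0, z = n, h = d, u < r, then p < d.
Because w = z and z = n, w = n. n = p, so w = p. w divides u and u > 0, thus w ≤ u. Because u < r and r ≤ h, u < h. Since w ≤ u, w < h. Since h = d, w < d. w = p, so p < d.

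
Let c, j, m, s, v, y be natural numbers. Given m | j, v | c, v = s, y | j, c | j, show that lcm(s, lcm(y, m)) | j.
v | c and c | j, so v | j. v = s, so s | j. Because y | j and m | j, lcm(y, m) | j. Since s | j, lcm(s, lcm(y, m)) | j.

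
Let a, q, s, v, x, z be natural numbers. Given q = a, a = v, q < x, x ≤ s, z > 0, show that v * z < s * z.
q = a and a = v, thus q = v. From q < x, v < x. Since x ≤ s, v < s. Since z > 0, v * z < s * z.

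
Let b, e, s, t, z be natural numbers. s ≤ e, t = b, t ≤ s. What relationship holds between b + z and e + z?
b + z ≤ e + z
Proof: Because t ≤ s and s ≤ e, t ≤ e. Because t = b, b ≤ e. Then b + z ≤ e + z.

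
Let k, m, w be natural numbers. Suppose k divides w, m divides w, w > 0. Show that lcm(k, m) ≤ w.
k divides w and m divides w, so lcm(k, m) divides w. Since w > 0, lcm(k, m) ≤ w.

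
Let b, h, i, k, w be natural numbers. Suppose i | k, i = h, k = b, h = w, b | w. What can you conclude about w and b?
w = b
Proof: Because i = h and h = w, i = w. k = b and i | k, hence i | b. i = w, so w | b. Since b | w, w = b.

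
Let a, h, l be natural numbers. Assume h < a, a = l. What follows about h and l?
h < l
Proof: a = l and h < a. By substitution, h < l.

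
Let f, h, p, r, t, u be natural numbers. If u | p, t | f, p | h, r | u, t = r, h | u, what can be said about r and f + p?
r | f + p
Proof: t = r and t | f, thus r | f. Since p | h and h | u, p | u. Since u | p, u = p. Since r | u, r | p. From r | f, r | f + p.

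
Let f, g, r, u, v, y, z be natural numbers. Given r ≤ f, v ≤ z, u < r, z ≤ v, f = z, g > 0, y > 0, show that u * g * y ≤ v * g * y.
Because z ≤ v and v ≤ z, z = v. Since f = z, f = v. Because u < r and r ≤ f, u < f. Since f = v, u < v. Combined with g > 0, by multiplying by a positive, u * g < v * g. From y > 0, by multiplying by a positive, u * g * y < v * g * y. Then u * g * y ≤ v * g * y.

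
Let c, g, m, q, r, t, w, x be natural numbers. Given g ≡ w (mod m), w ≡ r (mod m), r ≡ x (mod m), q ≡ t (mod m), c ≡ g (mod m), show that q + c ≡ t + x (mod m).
c ≡ g (mod m) and g ≡ w (mod m), hence c ≡ w (mod m). w ≡ r (mod m), so c ≡ r (mod m). Since r ≡ x (mod m), c ≡ x (mod m). Since q ≡ t (mod m), by adding congruences, q + c ≡ t + x (mod m).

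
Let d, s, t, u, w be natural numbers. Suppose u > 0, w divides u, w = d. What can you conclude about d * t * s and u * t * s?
d * t * s ≤ u * t * s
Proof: w divides u and u > 0, hence w ≤ u. Since w = d, d ≤ u. By multiplying by a non-negative, d * t ≤ u * t. By multiplying by a non-negative, d * t * s ≤ u * t * s.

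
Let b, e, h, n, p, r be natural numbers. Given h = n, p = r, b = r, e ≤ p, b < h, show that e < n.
p = r and e ≤ p, hence e ≤ r. Because b = r and b < h, r < h. From h = n, r < n. e ≤ r, so e < n.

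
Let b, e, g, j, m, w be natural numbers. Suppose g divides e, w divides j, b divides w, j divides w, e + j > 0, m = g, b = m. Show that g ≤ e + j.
b = m and m = g, thus b = g. w divides j and j divides w, thus w = j. Since b divides w, b divides j. Since b = g, g divides j. g divides e, so g divides e + j. Since e + j > 0, g ≤ e + j.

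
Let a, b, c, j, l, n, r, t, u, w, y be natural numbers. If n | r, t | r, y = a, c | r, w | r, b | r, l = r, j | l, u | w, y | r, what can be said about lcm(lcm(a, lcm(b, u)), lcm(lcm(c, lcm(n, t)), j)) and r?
lcm(lcm(a, lcm(b, u)), lcm(lcm(c, lcm(n, t)), j)) | r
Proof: y = a and y | r, so a | r. Since u | w and w | r, u | r. b | r, so lcm(b, u) | r. Since a | r, lcm(a, lcm(b, u)) | r. n | r and t | r, therefore lcm(n, t) | r. Since c | r, lcm(c, lcm(n, t)) | r. From l = r and j | l, j | r. lcm(c, lcm(n, t)) | r, so lcm(lcm(c, lcm(n, t)), j) | r. Since lcm(a, lcm(b, u)) | r, lcm(lcm(a, lcm(b, u)), lcm(lcm(c, lcm(n, t)), j)) | r.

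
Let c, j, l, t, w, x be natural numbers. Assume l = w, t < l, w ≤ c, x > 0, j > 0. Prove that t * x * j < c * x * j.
l = w and t < l, thus t < w. w ≤ c, so t < c. Since x > 0, by multiplying by a positive, t * x < c * x. Using j > 0, by multiplying by a positive, t * x * j < c * x * j.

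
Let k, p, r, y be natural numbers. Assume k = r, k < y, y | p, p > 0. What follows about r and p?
r < p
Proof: k = r and k < y, thus r < y. y | p and p > 0, hence y ≤ p. Since r < y, r < p.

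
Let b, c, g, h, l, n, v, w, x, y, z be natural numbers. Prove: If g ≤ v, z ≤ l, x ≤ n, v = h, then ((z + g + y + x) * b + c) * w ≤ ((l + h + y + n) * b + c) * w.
Since v = h and g ≤ v, g ≤ h. Then g + y ≤ h + y. x ≤ n, so g + y + x ≤ h + y + n. Since z ≤ l, z + g + y + x ≤ l + h + y + n. By multiplying by a non-negative, (z + g + y + x) * b ≤ (l + h + y + n) * b. Then (z + g + y + x) * b + c ≤ (l + h + y + n) * b + c. By multiplying by a non-negative, ((z + g + y + x) * b + c) * w ≤ ((l + h + y + n) * b + c) * w.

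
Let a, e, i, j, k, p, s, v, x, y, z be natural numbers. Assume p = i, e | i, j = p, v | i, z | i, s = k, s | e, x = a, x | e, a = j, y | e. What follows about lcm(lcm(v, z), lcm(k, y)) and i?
lcm(lcm(v, z), lcm(k, y)) | i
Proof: v | i and z | i, so lcm(v, z) | i. a = j and j = p, therefore a = p. Since p = i, a = i. x = a and x | e, thus a | e. Since a = i, i | e. Since e | i, e = i. s = k and s | e, therefore k | e. Since y | e, lcm(k, y) | e. e = i, so lcm(k, y) | i. Since lcm(v, z) | i, lcm(lcm(v, z), lcm(k, y)) | i.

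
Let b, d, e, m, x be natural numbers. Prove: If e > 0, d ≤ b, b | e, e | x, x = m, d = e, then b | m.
d = e and d ≤ b, therefore e ≤ b. b | e and e > 0, so b ≤ e. e ≤ b, so e = b. x = m and e | x, so e | m. Since e = b, b | m.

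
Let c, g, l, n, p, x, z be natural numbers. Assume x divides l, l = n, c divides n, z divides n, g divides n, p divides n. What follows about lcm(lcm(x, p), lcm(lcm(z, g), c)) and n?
lcm(lcm(x, p), lcm(lcm(z, g), c)) divides n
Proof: l = n and x divides l, hence x divides n. Since p divides n, lcm(x, p) divides n. Since z divides n and g divides n, lcm(z, g) divides n. Since c divides n, lcm(lcm(z, g), c) divides n. lcm(x, p) divides n, so lcm(lcm(x, p), lcm(lcm(z, g), c)) divides n.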